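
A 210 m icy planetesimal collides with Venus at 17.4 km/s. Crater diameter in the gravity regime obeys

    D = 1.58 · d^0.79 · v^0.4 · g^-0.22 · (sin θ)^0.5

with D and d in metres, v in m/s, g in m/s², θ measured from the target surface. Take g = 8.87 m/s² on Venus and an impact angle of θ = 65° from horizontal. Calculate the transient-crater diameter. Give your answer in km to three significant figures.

In SI units: v = 17400 m/s.
d^0.79 = 210^0.79 = 68.32
v^0.4 = 17400^0.4 = 49.68
g^-0.22 = 8.87^-0.22 = 0.6187
(sin 65°)^0.5 = 0.9063^0.5 = 0.9520
D = 1.58 × 68.32 × 49.68 × 0.6187 × 0.9520 = 3159 m
   = 3.159 km

D ≈ 3.16 km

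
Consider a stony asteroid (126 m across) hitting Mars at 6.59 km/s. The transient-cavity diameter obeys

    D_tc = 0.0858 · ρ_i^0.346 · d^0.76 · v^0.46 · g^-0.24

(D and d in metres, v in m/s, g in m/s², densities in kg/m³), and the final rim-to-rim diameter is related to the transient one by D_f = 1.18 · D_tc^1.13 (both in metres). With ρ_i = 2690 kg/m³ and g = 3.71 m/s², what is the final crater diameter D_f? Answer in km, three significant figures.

D_f ≈ 6.95 km

v = 6590 m/s.
ρ_i^0.346 = 2690^0.346 = 15.37
d^0.76 = 126^0.76 = 39.47
v^0.46 = 6590^0.46 = 57.11
g^-0.24 = 3.71^-0.24 = 0.7300
D_tc = 0.0858 × 15.37 × 39.47 × 57.11 × 0.7300 = 2170 m
D_f = 1.18 × (2170)^1.13 = 6952 m
     = 6.952 km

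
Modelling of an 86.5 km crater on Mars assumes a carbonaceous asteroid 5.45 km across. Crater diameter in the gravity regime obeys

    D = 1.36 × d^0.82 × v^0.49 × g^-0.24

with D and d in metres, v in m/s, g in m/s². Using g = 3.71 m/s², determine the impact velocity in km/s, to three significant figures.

v ≈ 6.75 km/s

Rearranging for v: v = [D / (1.36 · 5450^0.82 · 3.71^-0.24)]^(1/0.49).
D = 86500 m.
5450^0.82 = 1158
3.71^-0.24 = 0.7300
Denominator = 1.36 × 1158 × 0.7300 = 1150
D / 1150 = 86500 / 1150 = 75.22
v = 75.22^(1/0.49) = 75.22^2.0408 = 6749 m/s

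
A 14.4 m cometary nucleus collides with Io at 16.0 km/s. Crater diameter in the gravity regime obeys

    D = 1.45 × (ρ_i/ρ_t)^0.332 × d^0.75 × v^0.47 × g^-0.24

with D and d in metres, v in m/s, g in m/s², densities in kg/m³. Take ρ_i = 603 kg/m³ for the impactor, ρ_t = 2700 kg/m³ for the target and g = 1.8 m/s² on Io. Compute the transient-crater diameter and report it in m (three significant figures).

D ≈ 535 m

In SI units: v = 16000 m/s.
(ρ_i/ρ_t)^0.332 = (603/2700)^0.332 = 0.6079
d^0.75 = 14.4^0.75 = 7.392
v^0.47 = 16000^0.47 = 94.61
g^-0.24 = 1.8^-0.24 = 0.8684
D = 1.45 × 0.6079 × 7.392 × 94.61 × 0.8684 = 535.3 m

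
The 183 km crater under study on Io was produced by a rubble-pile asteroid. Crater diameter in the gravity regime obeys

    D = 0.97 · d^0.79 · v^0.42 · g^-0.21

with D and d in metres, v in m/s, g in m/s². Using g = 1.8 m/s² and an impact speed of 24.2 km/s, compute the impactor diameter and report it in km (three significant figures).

d ≈ 26.0 km

Rearranging for d: d = [D / (0.97 · 24200^0.42 · 1.8^-0.21)]^(1/0.79).
D = 183000 m.
24200^0.42 = 69.37
1.8^-0.21 = 0.8839
Denominator = 0.97 × 69.37 × 0.8839 = 59.48
D / 59.48 = 183000 / 59.48 = 3077
d = 3077^(1/0.79) = 3077^1.2658 = 26018 m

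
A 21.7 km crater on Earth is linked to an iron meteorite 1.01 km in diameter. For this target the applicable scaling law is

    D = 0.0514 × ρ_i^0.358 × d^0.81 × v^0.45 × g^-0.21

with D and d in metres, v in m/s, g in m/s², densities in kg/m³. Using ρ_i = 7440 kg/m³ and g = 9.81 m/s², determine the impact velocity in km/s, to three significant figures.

Rearranging for v: v = [D / (0.0514 · 7440^0.358 · 1010^0.81 · 9.81^-0.21)]^(1/0.45).
D = 21700 m.
7440^0.358 = 24.32
1010^0.81 = 271.3
9.81^-0.21 = 0.6191
Denominator = 0.0514 × 24.32 × 271.3 × 0.6191 = 210.0
D / 210.0 = 21700 / 210.0 = 103.3
v = 103.3^(1/0.45) = 103.3^2.2222 = 29904 m/s

v ≈ 29.9 km/s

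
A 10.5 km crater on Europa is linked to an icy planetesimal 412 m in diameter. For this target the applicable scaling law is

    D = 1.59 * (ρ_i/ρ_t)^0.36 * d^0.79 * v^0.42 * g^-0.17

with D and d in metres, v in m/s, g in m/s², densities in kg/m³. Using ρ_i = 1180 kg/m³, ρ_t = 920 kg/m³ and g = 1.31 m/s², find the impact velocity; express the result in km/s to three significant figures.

Rearranging for v: v = [D / (1.59 · (1180/920)^0.36 · 412^0.79 · 1.31^-0.17)]^(1/0.42).
D = 10500 m.
(1180/920)^0.36 = 1.094
412^0.79 = 116.4
1.31^-0.17 = 0.9551
Denominator = 1.59 × 1.094 × 116.4 × 0.9551 = 193.4
D / 193.4 = 10500 / 193.4 = 54.29
v = 54.29^(1/0.42) = 54.29^2.381 = 13501 m/s

v ≈ 13.5 km/s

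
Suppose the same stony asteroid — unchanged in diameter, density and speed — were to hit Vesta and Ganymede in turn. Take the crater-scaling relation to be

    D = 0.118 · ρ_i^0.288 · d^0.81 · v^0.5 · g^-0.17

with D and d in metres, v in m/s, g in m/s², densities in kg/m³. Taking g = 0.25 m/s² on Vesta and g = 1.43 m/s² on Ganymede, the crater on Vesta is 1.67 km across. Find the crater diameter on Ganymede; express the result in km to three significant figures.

All impactor-dependent factors cancel in the ratio, leaving D_Ganymede/D_Vesta = (g_Ganymede/g_Vesta)^-0.17.
(1.43/0.25)^-0.17 = 5.720^-0.17 = 0.7434
D_Ganymede = 0.7434 × 1.67 km = 1.24 km

D ≈ 1.24 km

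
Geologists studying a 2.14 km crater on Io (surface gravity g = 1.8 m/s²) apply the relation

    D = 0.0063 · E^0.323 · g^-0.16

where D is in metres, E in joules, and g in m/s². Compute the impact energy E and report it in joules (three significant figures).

Rearranging: E = [D / (0.0063 · g^-0.16)]^(1/0.323).
D = 2140 m.
g^-0.16 = 1.8^-0.16 = 0.9102
D / (0.0063 × 0.9102) = 2140 / (5.734 × 10^-3) = 3.732 × 10^5
E = (3.732 × 10^5)^3.096 = 1.781 × 10^17 J

E ≈ 1.78 × 10^17 J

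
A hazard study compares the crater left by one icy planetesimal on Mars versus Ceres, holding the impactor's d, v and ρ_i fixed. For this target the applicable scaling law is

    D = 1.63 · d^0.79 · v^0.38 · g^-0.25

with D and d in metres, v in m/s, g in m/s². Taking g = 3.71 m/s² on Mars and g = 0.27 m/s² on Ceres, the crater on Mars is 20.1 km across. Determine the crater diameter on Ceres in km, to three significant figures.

All impactor-dependent factors cancel in the ratio, leaving D_Ceres/D_Mars = (g_Ceres/g_Mars)^-0.25.
(0.27/3.71)^-0.25 = 0.07278^-0.25 = 1.925
D_Ceres = 1.925 × 20.1 km = 38.7 km

D ≈ 38.7 km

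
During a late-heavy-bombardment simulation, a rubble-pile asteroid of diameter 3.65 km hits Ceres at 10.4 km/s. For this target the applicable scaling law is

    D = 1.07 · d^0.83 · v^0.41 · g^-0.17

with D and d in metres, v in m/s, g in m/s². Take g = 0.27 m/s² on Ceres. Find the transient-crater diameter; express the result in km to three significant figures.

D ≈ 53.7 km

In SI units: d = 3650 m, v = 10400 m/s.
d^0.83 = 3650^0.83 = 905.1
v^0.41 = 10400^0.41 = 44.36
g^-0.17 = 0.27^-0.17 = 1.249
D = 1.07 × 905.1 × 44.36 × 1.249 = 53658 m
   = 53.66 km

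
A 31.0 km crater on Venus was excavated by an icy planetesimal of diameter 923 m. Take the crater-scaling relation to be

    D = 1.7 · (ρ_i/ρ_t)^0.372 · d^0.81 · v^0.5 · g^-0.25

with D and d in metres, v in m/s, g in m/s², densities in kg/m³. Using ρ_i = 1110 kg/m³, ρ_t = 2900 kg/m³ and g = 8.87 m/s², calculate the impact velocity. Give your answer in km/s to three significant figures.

Rearranging for v: v = [D / (1.7 · (1110/2900)^0.372 · 923^0.81 · 8.87^-0.25)]^(1/0.5).
D = 31000 m.
(1110/2900)^0.372 = 0.6996
923^0.81 = 252.2
8.87^-0.25 = 0.5795
Denominator = 1.7 × 0.6996 × 252.2 × 0.5795 = 173.8
D / 173.8 = 31000 / 173.8 = 178.4
v = 178.4^(1/0.5) = 178.4^2 = 31827 m/s

v ≈ 31.8 km/s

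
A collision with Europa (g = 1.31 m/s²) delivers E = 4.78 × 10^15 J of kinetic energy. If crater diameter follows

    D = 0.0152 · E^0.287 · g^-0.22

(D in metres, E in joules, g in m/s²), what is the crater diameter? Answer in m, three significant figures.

E^0.287 = (4.78 × 10^15)^0.287 = 3.162 × 10^4
g^-0.22 = 1.31^-0.22 = 0.9423
D = 0.0152 × 3.162 × 10^4 × 0.9423 = 452.9 m

D ≈ 453 m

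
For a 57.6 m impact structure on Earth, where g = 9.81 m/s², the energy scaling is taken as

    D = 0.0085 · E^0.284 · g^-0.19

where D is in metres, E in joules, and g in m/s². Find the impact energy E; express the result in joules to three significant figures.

Rearranging: E = [D / (0.0085 · g^-0.19)]^(1/0.284).
g^-0.19 = 9.81^-0.19 = 0.6480
D / (0.0085 × 0.6480) = 57.6 / (5.508 × 10^-3) = 1.046 × 10^4
E = (1.046 × 10^4)^3.5211 = 1.423 × 10^14 J

E ≈ 1.42 × 10^14 J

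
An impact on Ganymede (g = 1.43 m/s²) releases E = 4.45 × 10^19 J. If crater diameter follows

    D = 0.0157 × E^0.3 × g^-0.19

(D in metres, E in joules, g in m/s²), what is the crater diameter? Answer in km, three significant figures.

D ≈ 11.5 km

E^0.3 = (4.45 × 10^19)^0.3 = 7.843 × 10^5
g^-0.19 = 1.43^-0.19 = 0.9343
D = 0.0157 × 7.843 × 10^5 × 0.9343 = 11505 m
   = 11.50 km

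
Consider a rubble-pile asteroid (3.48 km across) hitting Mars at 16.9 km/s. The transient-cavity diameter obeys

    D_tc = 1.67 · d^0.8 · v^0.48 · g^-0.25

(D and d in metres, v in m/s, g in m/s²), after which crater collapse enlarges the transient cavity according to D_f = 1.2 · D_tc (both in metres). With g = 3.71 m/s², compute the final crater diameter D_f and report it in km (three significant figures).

In SI: d = 3480 m, v = 16900 m/s.
d^0.8 = 3480^0.8 = 681.2
v^0.48 = 16900^0.48 = 107.0
g^-0.25 = 3.71^-0.25 = 0.7205
D_tc = 1.67 × 681.2 × 107.0 × 0.7205 = 87700 m
D_f = 1.2 × 87700 = 1.052 × 10^5 m
     = 105.2 km

D_f ≈ 105 km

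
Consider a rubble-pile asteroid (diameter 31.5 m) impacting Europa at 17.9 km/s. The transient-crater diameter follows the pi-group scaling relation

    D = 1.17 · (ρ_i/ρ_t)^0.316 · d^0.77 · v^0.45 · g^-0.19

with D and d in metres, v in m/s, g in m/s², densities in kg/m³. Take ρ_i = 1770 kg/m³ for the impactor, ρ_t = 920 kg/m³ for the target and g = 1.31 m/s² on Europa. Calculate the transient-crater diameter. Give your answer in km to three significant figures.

In SI units: v = 17900 m/s.
(ρ_i/ρ_t)^0.316 = (1770/920)^0.316 = 1.230
d^0.77 = 31.5^0.77 = 14.25
v^0.45 = 17900^0.45 = 81.99
g^-0.19 = 1.31^-0.19 = 0.9500
D = 1.17 × 1.230 × 14.25 × 81.99 × 0.9500 = 1597 m
   = 1.597 km

D ≈ 1.60 km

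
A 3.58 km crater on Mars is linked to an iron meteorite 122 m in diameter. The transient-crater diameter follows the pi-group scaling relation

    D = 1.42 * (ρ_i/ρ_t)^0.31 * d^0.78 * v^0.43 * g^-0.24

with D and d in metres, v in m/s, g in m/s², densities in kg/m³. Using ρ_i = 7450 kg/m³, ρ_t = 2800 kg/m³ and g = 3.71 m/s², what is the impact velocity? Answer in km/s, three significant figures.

v ≈ 13.7 km/s

Rearranging for v: v = [D / (1.42 · (7450/2800)^0.31 · 122^0.78 · 3.71^-0.24)]^(1/0.43).
D = 3580 m.
(7450/2800)^0.31 = 1.354
122^0.78 = 42.40
3.71^-0.24 = 0.7300
Denominator = 1.42 × 1.354 × 42.40 × 0.7300 = 59.51
D / 59.51 = 3580 / 59.51 = 60.16
v = 60.16^(1/0.43) = 60.16^2.3256 = 13739 m/s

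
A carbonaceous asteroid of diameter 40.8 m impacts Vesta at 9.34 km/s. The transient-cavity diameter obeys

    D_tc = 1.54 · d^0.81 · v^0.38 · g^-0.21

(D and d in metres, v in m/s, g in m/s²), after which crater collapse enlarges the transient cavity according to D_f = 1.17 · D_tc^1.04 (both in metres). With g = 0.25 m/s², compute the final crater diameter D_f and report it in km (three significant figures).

D_f ≈ 2.09 km

v = 9340 m/s.
d^0.81 = 40.8^0.81 = 20.17
v^0.38 = 9340^0.38 = 32.27
g^-0.21 = 0.25^-0.21 = 1.338
D_tc = 1.54 × 20.17 × 32.27 × 1.338 = 1341 m
D_f = 1.17 × (1341)^1.04 = 2093 m
     = 2.093 km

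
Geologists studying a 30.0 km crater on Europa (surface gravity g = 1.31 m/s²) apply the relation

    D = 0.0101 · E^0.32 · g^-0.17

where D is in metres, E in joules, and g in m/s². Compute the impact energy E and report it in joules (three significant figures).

E ≈ 1.95 × 10^20 J

Rearranging: E = [D / (0.0101 · g^-0.17)]^(1/0.32).
D = 30000 m.
g^-0.17 = 1.31^-0.17 = 0.9551
D / (0.0101 × 0.9551) = 30000 / (9.647 × 10^-3) = 3.110 × 10^6
E = (3.110 × 10^6)^3.125 = 1.949 × 10^20 J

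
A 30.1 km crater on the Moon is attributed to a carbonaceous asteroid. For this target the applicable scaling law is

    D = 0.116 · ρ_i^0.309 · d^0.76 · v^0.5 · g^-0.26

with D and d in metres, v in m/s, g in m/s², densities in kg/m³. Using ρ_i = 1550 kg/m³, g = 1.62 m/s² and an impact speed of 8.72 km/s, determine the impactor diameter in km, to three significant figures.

Rearranging for d: d = [D / (0.116 · 1550^0.309 · 8720^0.5 · 1.62^-0.26)]^(1/0.76).
D = 30100 m.
1550^0.309 = 9.679
8720^0.5 = 93.38
1.62^-0.26 = 0.8821
Denominator = 0.116 × 9.679 × 93.38 × 0.8821 = 92.48
D / 92.48 = 30100 / 92.48 = 325.5
d = 325.5^(1/0.76) = 325.5^1.3158 = 2023 m

d ≈ 2.02 km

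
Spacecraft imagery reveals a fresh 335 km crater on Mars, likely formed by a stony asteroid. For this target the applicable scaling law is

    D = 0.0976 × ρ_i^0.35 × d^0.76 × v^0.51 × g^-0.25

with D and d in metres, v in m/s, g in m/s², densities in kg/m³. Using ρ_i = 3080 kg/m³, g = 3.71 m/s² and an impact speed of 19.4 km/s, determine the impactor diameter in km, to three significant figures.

d ≈ 20.1 km

Rearranging for d: d = [D / (0.0976 · 3080^0.35 · 19400^0.51 · 3.71^-0.25)]^(1/0.76).
D = 335000 m.
3080^0.35 = 16.63
19400^0.51 = 153.7
3.71^-0.25 = 0.7205
Denominator = 0.0976 × 16.63 × 153.7 × 0.7205 = 179.7
D / 179.7 = 335000 / 179.7 = 1864
d = 1864^(1/0.76) = 1864^1.3158 = 20103 m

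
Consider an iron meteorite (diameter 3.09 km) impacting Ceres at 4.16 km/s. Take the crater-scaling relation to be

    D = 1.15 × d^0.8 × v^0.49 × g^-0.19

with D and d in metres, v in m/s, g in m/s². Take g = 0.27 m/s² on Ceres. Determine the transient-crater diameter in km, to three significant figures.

D ≈ 54.2 km

In SI units: d = 3090 m, v = 4160 m/s.
d^0.8 = 3090^0.8 = 619.4
v^0.49 = 4160^0.49 = 59.34
g^-0.19 = 0.27^-0.19 = 1.282
D = 1.15 × 619.4 × 59.34 × 1.282 = 54188 m
   = 54.19 km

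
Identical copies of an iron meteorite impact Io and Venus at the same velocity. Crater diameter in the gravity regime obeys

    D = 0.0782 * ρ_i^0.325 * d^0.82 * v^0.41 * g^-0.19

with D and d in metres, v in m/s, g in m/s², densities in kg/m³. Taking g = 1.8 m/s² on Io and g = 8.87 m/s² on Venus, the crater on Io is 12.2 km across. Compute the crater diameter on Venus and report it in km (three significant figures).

D ≈ 9.01 km

All impactor-dependent factors cancel in the ratio, leaving D_Venus/D_Io = (g_Venus/g_Io)^-0.19.
(8.87/1.8)^-0.19 = 4.928^-0.19 = 0.7386
D_Venus = 0.7386 × 12.2 km = 9.01 km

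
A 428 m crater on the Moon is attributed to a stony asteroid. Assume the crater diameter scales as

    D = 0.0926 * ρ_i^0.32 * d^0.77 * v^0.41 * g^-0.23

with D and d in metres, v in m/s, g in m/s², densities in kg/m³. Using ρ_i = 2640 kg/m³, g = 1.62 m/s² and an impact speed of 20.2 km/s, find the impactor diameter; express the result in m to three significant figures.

d ≈ 12.8 m

Rearranging for d: d = [D / (0.0926 · 2640^0.32 · 20200^0.41 · 1.62^-0.23)]^(1/0.77).
2640^0.32 = 12.44
20200^0.41 = 58.24
1.62^-0.23 = 0.8950
Denominator = 0.0926 × 12.44 × 58.24 × 0.8950 = 60.04
D / 60.04 = 428 / 60.04 = 7.129
d = 7.129^(1/0.77) = 7.129^1.2987 = 12.82 m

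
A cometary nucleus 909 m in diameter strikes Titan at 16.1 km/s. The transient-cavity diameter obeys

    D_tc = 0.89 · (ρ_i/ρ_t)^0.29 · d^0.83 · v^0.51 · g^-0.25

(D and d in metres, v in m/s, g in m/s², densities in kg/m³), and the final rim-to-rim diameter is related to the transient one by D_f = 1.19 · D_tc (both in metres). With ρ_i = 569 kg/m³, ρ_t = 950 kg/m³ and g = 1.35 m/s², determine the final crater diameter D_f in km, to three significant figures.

D_f ≈ 33.8 km

v = 16100 m/s.
(ρ_i/ρ_t)^0.29 = (569/950)^0.29 = 0.8619
d^0.83 = 909^0.83 = 285.5
v^0.51 = 16100^0.51 = 139.8
g^-0.25 = 1.35^-0.25 = 0.9277
D_tc = 0.89 × 0.8619 × 285.5 × 139.8 × 0.9277 = 28400 m
D_f = 1.19 × 28400 = 33796 m
     = 33.80 km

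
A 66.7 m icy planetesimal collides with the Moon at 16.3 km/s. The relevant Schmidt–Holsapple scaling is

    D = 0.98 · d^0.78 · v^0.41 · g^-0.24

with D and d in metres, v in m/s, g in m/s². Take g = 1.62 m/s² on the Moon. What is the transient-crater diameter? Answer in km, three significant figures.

In SI units: v = 16300 m/s.
d^0.78 = 66.7^0.78 = 26.47
v^0.41 = 16300^0.41 = 53.33
g^-0.24 = 1.62^-0.24 = 0.8907
D = 0.98 × 26.47 × 53.33 × 0.8907 = 1232 m
   = 1.232 km

D ≈ 1.23 km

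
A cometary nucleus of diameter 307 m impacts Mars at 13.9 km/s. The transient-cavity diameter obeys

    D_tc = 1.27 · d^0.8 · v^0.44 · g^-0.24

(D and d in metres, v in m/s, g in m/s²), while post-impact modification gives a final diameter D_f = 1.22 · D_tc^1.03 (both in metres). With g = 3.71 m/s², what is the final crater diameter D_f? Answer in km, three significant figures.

v = 13900 m/s.
d^0.8 = 307^0.8 = 97.66
v^0.44 = 13900^0.44 = 66.52
g^-0.24 = 3.71^-0.24 = 0.7300
D_tc = 1.27 × 97.66 × 66.52 × 0.7300 = 6023 m
D_f = 1.22 × (6023)^1.03 = 9540 m
     = 9.540 km

D_f ≈ 9.54 km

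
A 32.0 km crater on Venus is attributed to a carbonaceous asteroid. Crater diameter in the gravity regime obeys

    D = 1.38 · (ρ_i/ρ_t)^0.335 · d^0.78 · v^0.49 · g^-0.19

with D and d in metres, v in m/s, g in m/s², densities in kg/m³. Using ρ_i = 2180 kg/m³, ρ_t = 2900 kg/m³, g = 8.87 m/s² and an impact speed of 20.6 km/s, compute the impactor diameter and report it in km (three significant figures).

d ≈ 1.48 km

Rearranging for d: d = [D / (1.38 · (2180/2900)^0.335 · 20600^0.49 · 8.87^-0.19)]^(1/0.78).
D = 32000 m.
(2180/2900)^0.335 = 0.9088
20600^0.49 = 130.0
8.87^-0.19 = 0.6605
Denominator = 1.38 × 0.9088 × 130.0 × 0.6605 = 107.7
D / 107.7 = 32000 / 107.7 = 297.1
d = 297.1^(1/0.78) = 297.1^1.2821 = 1481 m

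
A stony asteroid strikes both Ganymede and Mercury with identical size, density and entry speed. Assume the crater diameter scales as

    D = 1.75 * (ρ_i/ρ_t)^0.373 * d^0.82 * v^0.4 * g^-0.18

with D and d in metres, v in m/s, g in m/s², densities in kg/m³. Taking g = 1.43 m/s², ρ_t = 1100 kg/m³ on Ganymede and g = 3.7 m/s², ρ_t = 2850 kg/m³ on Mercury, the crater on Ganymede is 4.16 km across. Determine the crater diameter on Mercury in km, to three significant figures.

D ≈ 2.46 km

The impactor-only factors (d, v, ρ_i) cancel in the ratio, leaving D_Mercury/D_Ganymede = (g_Mercury/g_Ganymede)^-0.18 · (ρ_t,Ganymede/ρ_t,Mercury)^0.373.
(3.7/1.43)^-0.18 = 2.587^-0.18 = 0.8427
(1100/2850)^0.373 = 0.3860^0.373 = 0.7011
Ratio = 0.8427 × 0.7011 = 0.5908
D_Mercury = 0.5908 × 4.16 km = 2.46 km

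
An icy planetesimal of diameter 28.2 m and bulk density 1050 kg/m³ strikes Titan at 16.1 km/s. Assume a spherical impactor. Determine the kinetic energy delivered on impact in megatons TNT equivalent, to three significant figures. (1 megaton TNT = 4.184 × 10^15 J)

E ≈ 0.382 Mt TNT

v = 16100 m/s.
Mass m = (π/6) ρ d³ = (π/6) × 1050 × (28.2)³ = 1.233 × 10^7 kg
E = ½ m v² = 0.5 × 1.233 × 10^7 × (16100)² = 1.598 × 10^15 J
   = 1.598 × 10^15 / 4.184×10^15 = 0.3819 Mt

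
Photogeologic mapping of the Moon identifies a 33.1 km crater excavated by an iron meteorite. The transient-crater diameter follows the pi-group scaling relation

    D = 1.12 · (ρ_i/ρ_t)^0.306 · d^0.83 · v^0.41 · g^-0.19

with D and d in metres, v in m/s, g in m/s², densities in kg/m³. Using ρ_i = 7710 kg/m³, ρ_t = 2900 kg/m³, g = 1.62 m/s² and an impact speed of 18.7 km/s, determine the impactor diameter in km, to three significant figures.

Rearranging for d: d = [D / (1.12 · (7710/2900)^0.306 · 18700^0.41 · 1.62^-0.19)]^(1/0.83).
D = 33100 m.
(7710/2900)^0.306 = 1.349
18700^0.41 = 56.42
1.62^-0.19 = 0.9124
Denominator = 1.12 × 1.349 × 56.42 × 0.9124 = 77.78
D / 77.78 = 33100 / 77.78 = 425.6
d = 425.6^(1/0.83) = 425.6^1.2048 = 1470 m

d ≈ 1.47 km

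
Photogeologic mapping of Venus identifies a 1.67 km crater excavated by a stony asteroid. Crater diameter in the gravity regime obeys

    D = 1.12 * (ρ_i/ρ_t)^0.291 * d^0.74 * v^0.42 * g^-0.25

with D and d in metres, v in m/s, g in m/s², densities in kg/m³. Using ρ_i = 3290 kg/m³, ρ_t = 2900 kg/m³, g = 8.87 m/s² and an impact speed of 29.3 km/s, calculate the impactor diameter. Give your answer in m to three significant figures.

Rearranging for d: d = [D / (1.12 · (3290/2900)^0.291 · 29300^0.42 · 8.87^-0.25)]^(1/0.74).
D = 1670 m.
(3290/2900)^0.291 = 1.037
29300^0.42 = 75.18
8.87^-0.25 = 0.5795
Denominator = 1.12 × 1.037 × 75.18 × 0.5795 = 50.60
D / 50.60 = 1670 / 50.60 = 33.00
d = 33.00^(1/0.74) = 33.00^1.3514 = 112.8 m

d ≈ 113 m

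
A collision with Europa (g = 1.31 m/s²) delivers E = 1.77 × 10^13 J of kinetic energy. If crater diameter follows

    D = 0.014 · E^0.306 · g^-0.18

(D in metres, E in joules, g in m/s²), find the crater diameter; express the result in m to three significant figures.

E^0.306 = (1.77 × 10^13)^0.306 = 1.132 × 10^4
g^-0.18 = 1.31^-0.18 = 0.9526
D = 0.014 × 1.132 × 10^4 × 0.9526 = 151.0 m

D ≈ 151 m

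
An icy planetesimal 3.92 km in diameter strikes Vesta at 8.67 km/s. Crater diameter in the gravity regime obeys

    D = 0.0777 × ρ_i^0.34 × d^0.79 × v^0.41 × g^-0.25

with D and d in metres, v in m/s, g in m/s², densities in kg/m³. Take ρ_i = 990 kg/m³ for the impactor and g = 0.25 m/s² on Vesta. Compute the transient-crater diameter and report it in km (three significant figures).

D ≈ 32.6 km

In SI units: d = 3920 m, v = 8670 m/s.
ρ_i^0.34 = 990^0.34 = 10.44
d^0.79 = 3920^0.79 = 689.8
v^0.41 = 8670^0.41 = 41.17
g^-0.25 = 0.25^-0.25 = 1.414
D = 0.0777 × 10.44 × 689.8 × 41.17 × 1.414 = 32574 m
   = 32.57 km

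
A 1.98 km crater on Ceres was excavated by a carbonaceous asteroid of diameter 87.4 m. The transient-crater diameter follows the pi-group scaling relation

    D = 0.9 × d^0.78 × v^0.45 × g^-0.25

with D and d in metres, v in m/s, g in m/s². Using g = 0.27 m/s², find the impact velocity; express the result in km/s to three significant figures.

v ≈ 5.58 km/s

Rearranging for v: v = [D / (0.9 · 87.4^0.78 · 0.27^-0.25)]^(1/0.45).
D = 1980 m.
87.4^0.78 = 32.69
0.27^-0.25 = 1.387
Denominator = 0.9 × 32.69 × 1.387 = 40.81
D / 40.81 = 1980 / 40.81 = 48.52
v = 48.52^(1/0.45) = 48.52^2.2222 = 5578 m/s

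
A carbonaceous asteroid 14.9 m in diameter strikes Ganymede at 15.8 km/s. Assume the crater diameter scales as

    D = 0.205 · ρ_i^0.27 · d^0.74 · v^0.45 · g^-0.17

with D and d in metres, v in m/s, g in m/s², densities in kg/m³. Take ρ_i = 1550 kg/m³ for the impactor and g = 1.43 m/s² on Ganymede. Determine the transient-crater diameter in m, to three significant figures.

D ≈ 802 m

In SI units: v = 15800 m/s.
ρ_i^0.27 = 1550^0.27 = 7.268
d^0.74 = 14.9^0.74 = 7.382
v^0.45 = 15800^0.45 = 77.52
g^-0.17 = 1.43^-0.17 = 0.9410
D = 0.205 × 7.268 × 7.382 × 77.52 × 0.9410 = 802.3 m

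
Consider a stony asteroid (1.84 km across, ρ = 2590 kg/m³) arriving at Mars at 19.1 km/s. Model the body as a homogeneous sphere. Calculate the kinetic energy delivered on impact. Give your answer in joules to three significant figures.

E ≈ 1.54 × 10^21 J

d = 1840 m; v = 19100 m/s.
Mass m = (π/6) ρ d³ = (π/6) × 2590 × (1840)³ = 8.448 × 10^12 kg
E = ½ m v² = 0.5 × 8.448 × 10^12 × (19100)² = 1.541 × 10^21 J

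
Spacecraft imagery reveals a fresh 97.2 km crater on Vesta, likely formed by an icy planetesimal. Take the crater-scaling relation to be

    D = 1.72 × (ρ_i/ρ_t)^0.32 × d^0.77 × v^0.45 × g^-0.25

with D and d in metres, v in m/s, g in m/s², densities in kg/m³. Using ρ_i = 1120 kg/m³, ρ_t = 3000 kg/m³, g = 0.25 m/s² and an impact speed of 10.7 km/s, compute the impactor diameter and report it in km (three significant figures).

Rearranging for d: d = [D / (1.72 · (1120/3000)^0.32 · 10700^0.45 · 0.25^-0.25)]^(1/0.77).
D = 97200 m.
(1120/3000)^0.32 = 0.7296
10700^0.45 = 65.05
0.25^-0.25 = 1.414
Denominator = 1.72 × 0.7296 × 65.05 × 1.414 = 115.4
D / 115.4 = 97200 / 115.4 = 842.3
d = 842.3^(1/0.77) = 842.3^1.2987 = 6299 m

d ≈ 6.30 km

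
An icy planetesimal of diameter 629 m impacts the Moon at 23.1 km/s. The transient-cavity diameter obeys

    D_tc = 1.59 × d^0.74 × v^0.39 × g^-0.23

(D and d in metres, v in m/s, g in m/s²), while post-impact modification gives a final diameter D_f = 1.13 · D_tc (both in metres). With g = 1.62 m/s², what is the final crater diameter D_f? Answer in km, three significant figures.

v = 23100 m/s.
d^0.74 = 629^0.74 = 117.8
v^0.39 = 23100^0.39 = 50.33
g^-0.23 = 1.62^-0.23 = 0.8950
D_tc = 1.59 × 117.8 × 50.33 × 0.8950 = 8437 m
D_f = 1.13 × 8437 = 9534 m
     = 9.534 km

D_f ≈ 9.53 km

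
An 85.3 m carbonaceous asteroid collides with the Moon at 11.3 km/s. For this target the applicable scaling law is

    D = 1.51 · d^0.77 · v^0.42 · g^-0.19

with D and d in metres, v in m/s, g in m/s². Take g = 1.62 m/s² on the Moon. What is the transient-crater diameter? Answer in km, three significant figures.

In SI units: v = 11300 m/s.
d^0.77 = 85.3^0.77 = 30.68
v^0.42 = 11300^0.42 = 50.38
g^-0.19 = 1.62^-0.19 = 0.9124
D = 1.51 × 30.68 × 50.38 × 0.9124 = 2129 m
   = 2.129 km

D ≈ 2.13 km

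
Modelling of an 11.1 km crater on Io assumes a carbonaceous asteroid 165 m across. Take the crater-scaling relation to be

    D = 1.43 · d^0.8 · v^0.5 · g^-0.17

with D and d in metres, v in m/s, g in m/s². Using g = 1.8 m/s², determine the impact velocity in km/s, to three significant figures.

Rearranging for v: v = [D / (1.43 · 165^0.8 · 1.8^-0.17)]^(1/0.5).
D = 11100 m.
165^0.8 = 59.43
1.8^-0.17 = 0.9049
Denominator = 1.43 × 59.43 × 0.9049 = 76.90
D / 76.90 = 11100 / 76.90 = 144.3
v = 144.3^(1/0.5) = 144.3^2 = 20822 m/s

v ≈ 20.8 km/s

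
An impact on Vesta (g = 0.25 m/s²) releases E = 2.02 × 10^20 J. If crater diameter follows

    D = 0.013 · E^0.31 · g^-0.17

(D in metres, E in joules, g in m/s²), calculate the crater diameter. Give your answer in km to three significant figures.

E^0.31 = (2.02 × 10^20)^0.31 = 1.971 × 10^6
g^-0.17 = 0.25^-0.17 = 1.266
D = 0.013 × 1.971 × 10^6 × 1.266 = 32439 m
   = 32.44 km

D ≈ 32.4 km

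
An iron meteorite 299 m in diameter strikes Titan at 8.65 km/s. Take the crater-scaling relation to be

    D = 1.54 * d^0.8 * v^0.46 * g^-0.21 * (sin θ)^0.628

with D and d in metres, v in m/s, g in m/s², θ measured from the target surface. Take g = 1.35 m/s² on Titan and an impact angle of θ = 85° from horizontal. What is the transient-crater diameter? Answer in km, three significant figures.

In SI units: v = 8650 m/s.
d^0.8 = 299^0.8 = 95.62
v^0.46 = 8650^0.46 = 64.72
g^-0.21 = 1.35^-0.21 = 0.9389
(sin 85°)^0.628 = 0.9962^0.628 = 0.9976
D = 1.54 × 95.62 × 64.72 × 0.9389 × 0.9976 = 8927 m
   = 8.927 km

D ≈ 8.93 km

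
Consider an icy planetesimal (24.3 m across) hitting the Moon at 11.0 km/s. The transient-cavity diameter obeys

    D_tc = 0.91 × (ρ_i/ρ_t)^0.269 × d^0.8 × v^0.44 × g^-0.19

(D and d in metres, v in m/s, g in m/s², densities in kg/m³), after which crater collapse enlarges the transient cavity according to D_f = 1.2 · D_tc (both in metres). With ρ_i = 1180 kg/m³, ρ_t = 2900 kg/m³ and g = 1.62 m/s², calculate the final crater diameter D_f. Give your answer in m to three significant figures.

D_f ≈ 603 m

v = 11000 m/s.
(ρ_i/ρ_t)^0.269 = (1180/2900)^0.269 = 0.7851
d^0.8 = 24.3^0.8 = 12.84
v^0.44 = 11000^0.44 = 60.01
g^-0.19 = 1.62^-0.19 = 0.9124
D_tc = 0.91 × 0.7851 × 12.84 × 60.01 × 0.9124 = 502.3 m
D_f = 1.2 × 502.3 = 602.8 m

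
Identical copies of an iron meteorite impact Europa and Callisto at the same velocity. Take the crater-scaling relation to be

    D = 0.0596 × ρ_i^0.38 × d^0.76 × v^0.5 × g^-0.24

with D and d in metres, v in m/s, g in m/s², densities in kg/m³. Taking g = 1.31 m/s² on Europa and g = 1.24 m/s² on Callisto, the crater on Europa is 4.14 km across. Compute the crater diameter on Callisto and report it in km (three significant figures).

D ≈ 4.19 km

All impactor-dependent factors cancel in the ratio, leaving D_Callisto/D_Europa = (g_Callisto/g_Europa)^-0.24.
(1.24/1.31)^-0.24 = 0.9466^-0.24 = 1.013
D_Callisto = 1.013 × 4.14 km = 4.19 km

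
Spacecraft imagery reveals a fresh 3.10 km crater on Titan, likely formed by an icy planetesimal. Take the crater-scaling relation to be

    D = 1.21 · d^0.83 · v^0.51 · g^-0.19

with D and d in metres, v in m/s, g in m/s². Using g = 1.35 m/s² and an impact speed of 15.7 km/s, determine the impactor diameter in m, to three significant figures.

d ≈ 36.2 m

Rearranging for d: d = [D / (1.21 · 15700^0.51 · 1.35^-0.19)]^(1/0.83).
D = 3100 m.
15700^0.51 = 138.0
1.35^-0.19 = 0.9446
Denominator = 1.21 × 138.0 × 0.9446 = 157.7
D / 157.7 = 3100 / 157.7 = 19.66
d = 19.66^(1/0.83) = 19.66^1.2048 = 36.18 m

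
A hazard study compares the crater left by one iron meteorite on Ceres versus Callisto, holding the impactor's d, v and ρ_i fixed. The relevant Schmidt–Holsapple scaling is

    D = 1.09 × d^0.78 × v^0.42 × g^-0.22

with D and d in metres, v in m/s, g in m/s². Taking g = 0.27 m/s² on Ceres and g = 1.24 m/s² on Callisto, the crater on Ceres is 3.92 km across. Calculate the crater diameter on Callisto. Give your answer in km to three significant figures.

D ≈ 2.80 km

All impactor-dependent factors cancel in the ratio, leaving D_Callisto/D_Ceres = (g_Callisto/g_Ceres)^-0.22.
(1.24/0.27)^-0.22 = 4.593^-0.22 = 0.7151
D_Callisto = 0.7151 × 3.92 km = 2.80 km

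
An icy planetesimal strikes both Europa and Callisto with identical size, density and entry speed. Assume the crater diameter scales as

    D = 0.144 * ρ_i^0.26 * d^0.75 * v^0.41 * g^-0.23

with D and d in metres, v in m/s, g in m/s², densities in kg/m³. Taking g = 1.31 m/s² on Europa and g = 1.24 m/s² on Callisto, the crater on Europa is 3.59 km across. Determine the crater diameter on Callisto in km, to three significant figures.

D ≈ 3.64 km

All impactor-dependent factors cancel in the ratio, leaving D_Callisto/D_Europa = (g_Callisto/g_Europa)^-0.23.
(1.24/1.31)^-0.23 = 0.9466^-0.23 = 1.013
D_Callisto = 1.013 × 3.59 km = 3.64 km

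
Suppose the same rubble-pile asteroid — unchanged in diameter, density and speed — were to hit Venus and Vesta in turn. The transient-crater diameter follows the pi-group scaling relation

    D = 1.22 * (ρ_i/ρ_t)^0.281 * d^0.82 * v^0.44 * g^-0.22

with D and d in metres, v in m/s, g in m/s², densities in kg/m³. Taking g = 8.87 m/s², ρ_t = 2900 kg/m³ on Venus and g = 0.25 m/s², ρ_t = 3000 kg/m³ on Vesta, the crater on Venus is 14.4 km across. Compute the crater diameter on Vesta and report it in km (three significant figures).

D ≈ 31.3 km

The impactor-only factors (d, v, ρ_i) cancel in the ratio, leaving D_Vesta/D_Venus = (g_Vesta/g_Venus)^-0.22 · (ρ_t,Venus/ρ_t,Vesta)^0.281.
(0.25/8.87)^-0.22 = 0.02818^-0.22 = 2.193
(2900/3000)^0.281 = 0.9667^0.281 = 0.9905
Ratio = 2.193 × 0.9905 = 2.172
D_Vesta = 2.172 × 14.4 km = 31.3 km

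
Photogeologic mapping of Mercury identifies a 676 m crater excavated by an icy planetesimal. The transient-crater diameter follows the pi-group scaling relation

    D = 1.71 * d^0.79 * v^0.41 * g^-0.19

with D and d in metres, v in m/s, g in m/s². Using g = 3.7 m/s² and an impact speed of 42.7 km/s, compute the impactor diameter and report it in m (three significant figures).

d ≈ 10.5 m

Rearranging for d: d = [D / (1.71 · 42700^0.41 · 3.7^-0.19)]^(1/0.79).
42700^0.41 = 79.15
3.7^-0.19 = 0.7799
Denominator = 1.71 × 79.15 × 0.7799 = 105.6
D / 105.6 = 676 / 105.6 = 6.402
d = 6.402^(1/0.79) = 6.402^1.2658 = 10.49 m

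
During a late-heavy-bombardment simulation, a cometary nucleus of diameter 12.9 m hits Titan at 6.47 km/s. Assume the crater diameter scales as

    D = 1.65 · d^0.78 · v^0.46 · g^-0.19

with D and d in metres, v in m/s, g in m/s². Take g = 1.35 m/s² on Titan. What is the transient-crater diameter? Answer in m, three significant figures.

In SI units: v = 6470 m/s.
d^0.78 = 12.9^0.78 = 7.350
v^0.46 = 6470^0.46 = 56.63
g^-0.19 = 1.35^-0.19 = 0.9446
D = 1.65 × 7.350 × 56.63 × 0.9446 = 648.7 m

D ≈ 649 m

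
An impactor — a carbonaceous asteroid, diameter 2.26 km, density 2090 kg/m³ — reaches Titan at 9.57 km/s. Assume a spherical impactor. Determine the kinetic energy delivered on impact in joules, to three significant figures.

E ≈ 5.78 × 10^20 J

d = 2260 m; v = 9570 m/s.
Mass m = (π/6) ρ d³ = (π/6) × 2090 × (2260)³ = 1.263 × 10^13 kg
E = ½ m v² = 0.5 × 1.263 × 10^13 × (9570)² = 5.784 × 10^20 J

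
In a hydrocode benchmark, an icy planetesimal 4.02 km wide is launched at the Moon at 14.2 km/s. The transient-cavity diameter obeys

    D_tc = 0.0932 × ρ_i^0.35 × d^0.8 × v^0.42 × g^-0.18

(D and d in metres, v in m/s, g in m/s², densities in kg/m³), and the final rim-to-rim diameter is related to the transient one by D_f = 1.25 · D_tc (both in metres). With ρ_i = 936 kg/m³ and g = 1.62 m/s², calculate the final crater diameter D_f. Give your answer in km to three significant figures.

D_f ≈ 49.6 km

In SI: d = 4020 m, v = 14200 m/s.
ρ_i^0.35 = 936^0.35 = 10.96
d^0.8 = 4020^0.8 = 764.5
v^0.42 = 14200^0.42 = 55.46
g^-0.18 = 1.62^-0.18 = 0.9168
D_tc = 0.0932 × 10.96 × 764.5 × 55.46 × 0.9168 = 39710 m
D_f = 1.25 × 39710 = 49638 m
     = 49.64 km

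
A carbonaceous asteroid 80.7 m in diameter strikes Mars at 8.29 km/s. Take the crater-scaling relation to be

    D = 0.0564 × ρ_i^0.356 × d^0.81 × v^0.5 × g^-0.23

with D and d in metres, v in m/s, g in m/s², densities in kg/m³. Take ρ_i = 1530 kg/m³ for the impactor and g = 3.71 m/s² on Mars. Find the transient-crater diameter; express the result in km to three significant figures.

In SI units: v = 8290 m/s.
ρ_i^0.356 = 1530^0.356 = 13.61
d^0.81 = 80.7^0.81 = 35.04
v^0.5 = 8290^0.5 = 91.05
g^-0.23 = 3.71^-0.23 = 0.7397
D = 0.0564 × 13.61 × 35.04 × 91.05 × 0.7397 = 1811 m
   = 1.811 km

D ≈ 1.81 km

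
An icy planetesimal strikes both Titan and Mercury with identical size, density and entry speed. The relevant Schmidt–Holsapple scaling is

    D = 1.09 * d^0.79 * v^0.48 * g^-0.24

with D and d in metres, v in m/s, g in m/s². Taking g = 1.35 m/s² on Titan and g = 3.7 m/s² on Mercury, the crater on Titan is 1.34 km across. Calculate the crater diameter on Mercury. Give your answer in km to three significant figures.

All impactor-dependent factors cancel in the ratio, leaving D_Mercury/D_Titan = (g_Mercury/g_Titan)^-0.24.
(3.7/1.35)^-0.24 = 2.741^-0.24 = 0.7851
D_Mercury = 0.7851 × 1.34 km = 1.05 km

D ≈ 1.05 km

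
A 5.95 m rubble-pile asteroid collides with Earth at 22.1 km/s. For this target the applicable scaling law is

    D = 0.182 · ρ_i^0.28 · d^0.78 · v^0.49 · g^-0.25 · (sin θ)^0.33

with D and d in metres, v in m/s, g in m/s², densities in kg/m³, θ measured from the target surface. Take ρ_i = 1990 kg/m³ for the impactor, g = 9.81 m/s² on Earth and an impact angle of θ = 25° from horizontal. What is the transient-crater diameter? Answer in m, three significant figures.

In SI units: v = 22100 m/s.
ρ_i^0.28 = 1990^0.28 = 8.388
d^0.78 = 5.95^0.78 = 4.019
v^0.49 = 22100^0.49 = 134.5
g^-0.25 = 9.81^-0.25 = 0.5650
(sin 25°)^0.33 = 0.4226^0.33 = 0.7526
D = 0.182 × 8.388 × 4.019 × 134.5 × 0.5650 × 0.7526 = 350.9 m

D ≈ 351 m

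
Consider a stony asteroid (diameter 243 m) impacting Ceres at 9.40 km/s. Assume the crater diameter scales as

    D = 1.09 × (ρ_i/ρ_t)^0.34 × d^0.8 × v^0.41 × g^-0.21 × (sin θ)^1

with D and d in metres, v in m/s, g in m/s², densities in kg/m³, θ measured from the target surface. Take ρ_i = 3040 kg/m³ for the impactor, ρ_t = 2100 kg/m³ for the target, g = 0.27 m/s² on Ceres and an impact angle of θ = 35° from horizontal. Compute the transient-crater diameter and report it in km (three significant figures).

D ≈ 3.22 km

In SI units: v = 9400 m/s.
(ρ_i/ρ_t)^0.34 = (3040/2100)^0.34 = 1.134
d^0.8 = 243^0.8 = 81.00
v^0.41 = 9400^0.41 = 42.56
g^-0.21 = 0.27^-0.21 = 1.316
(sin 35°)^1 = 0.5736^1 = 0.5736
D = 1.09 × 1.134 × 81.00 × 42.56 × 1.316 × 0.5736 = 3217 m
   = 3.217 km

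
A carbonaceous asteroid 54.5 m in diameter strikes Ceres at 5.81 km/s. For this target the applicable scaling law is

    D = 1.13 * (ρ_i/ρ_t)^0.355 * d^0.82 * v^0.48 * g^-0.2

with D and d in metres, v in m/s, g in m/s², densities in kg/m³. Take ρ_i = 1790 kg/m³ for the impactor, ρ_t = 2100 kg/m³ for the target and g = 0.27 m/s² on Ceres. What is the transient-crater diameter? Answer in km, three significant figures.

In SI units: v = 5810 m/s.
(ρ_i/ρ_t)^0.355 = (1790/2100)^0.355 = 0.9449
d^0.82 = 54.5^0.82 = 26.54
v^0.48 = 5810^0.48 = 64.09
g^-0.2 = 0.27^-0.2 = 1.299
D = 1.13 × 0.9449 × 26.54 × 64.09 × 1.299 = 2359 m
   = 2.359 km

D ≈ 2.36 km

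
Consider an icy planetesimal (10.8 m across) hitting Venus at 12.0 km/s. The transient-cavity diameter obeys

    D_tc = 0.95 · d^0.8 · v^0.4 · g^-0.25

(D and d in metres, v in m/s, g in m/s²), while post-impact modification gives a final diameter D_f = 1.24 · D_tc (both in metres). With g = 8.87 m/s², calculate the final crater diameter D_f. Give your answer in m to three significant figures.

v = 12000 m/s.
d^0.8 = 10.8^0.8 = 6.710
v^0.4 = 12000^0.4 = 42.82
g^-0.25 = 8.87^-0.25 = 0.5795
D_tc = 0.95 × 6.710 × 42.82 × 0.5795 = 158.2 m
D_f = 1.24 × 158.2 = 196.2 m

D_f ≈ 196 m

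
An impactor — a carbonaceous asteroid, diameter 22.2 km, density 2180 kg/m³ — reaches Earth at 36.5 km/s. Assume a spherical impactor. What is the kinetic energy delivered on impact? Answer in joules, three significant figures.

d = 22200 m; v = 36500 m/s.
Mass m = (π/6) ρ d³ = (π/6) × 2180 × (22200)³ = 1.249 × 10^16 kg
E = ½ m v² = 0.5 × 1.249 × 10^16 × (36500)² = 8.320 × 10^24 J

E ≈ 8.32 × 10^24 J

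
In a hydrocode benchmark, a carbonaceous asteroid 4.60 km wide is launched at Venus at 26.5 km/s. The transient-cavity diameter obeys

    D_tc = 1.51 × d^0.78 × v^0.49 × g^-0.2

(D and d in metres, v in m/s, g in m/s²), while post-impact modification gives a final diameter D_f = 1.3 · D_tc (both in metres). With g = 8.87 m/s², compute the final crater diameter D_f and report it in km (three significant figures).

D_f ≈ 134 km

In SI: d = 4600 m, v = 26500 m/s.
d^0.78 = 4600^0.78 = 719.4
v^0.49 = 26500^0.49 = 147.0
g^-0.2 = 8.87^-0.2 = 0.6463
D_tc = 1.51 × 719.4 × 147.0 × 0.6463 = 1.032 × 10^5 m
D_f = 1.3 × 1.032 × 10^5 = 1.342 × 10^5 m
     = 134.2 km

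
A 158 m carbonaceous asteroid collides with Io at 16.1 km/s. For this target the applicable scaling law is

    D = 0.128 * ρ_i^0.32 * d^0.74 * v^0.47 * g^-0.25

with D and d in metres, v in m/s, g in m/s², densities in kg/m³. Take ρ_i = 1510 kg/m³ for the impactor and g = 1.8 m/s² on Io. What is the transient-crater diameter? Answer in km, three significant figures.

D ≈ 4.62 km

In SI units: v = 16100 m/s.
ρ_i^0.32 = 1510^0.32 = 10.41
d^0.74 = 158^0.74 = 42.36
v^0.47 = 16100^0.47 = 94.89
g^-0.25 = 1.8^-0.25 = 0.8633
D = 0.128 × 10.41 × 42.36 × 94.89 × 0.8633 = 4624 m
   = 4.624 km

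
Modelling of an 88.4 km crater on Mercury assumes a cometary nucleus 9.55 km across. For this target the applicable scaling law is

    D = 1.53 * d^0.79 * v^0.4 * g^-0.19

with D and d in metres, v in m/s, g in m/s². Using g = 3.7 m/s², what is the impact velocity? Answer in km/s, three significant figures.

Rearranging for v: v = [D / (1.53 · 9550^0.79 · 3.7^-0.19)]^(1/0.4).
D = 88400 m.
9550^0.79 = 1394
3.7^-0.19 = 0.7799
Denominator = 1.53 × 1394 × 0.7799 = 1663
D / 1663 = 88400 / 1663 = 53.16
v = 53.16^(1/0.4) = 53.16^2.5 = 20605 m/s

v ≈ 20.6 km/s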